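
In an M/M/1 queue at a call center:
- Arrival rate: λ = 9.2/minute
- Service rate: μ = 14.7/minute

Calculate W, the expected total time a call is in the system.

First, compute utilization: ρ = λ/μ = 9.2/14.7 = 0.6259
For M/M/1: W = 1/(μ-λ)
W = 1/(14.7-9.2) = 1/5.50
W = 0.1818 minutes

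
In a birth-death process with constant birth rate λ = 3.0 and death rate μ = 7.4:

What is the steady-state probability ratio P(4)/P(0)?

For constant rates: P(n)/P(0) = (λ/μ)^n
P(4)/P(0) = (3.0/7.4)^4 = 0.4054^4 = 0.02701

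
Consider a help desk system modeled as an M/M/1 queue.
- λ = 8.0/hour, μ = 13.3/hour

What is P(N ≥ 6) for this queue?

ρ = λ/μ = 8.0/13.3 = 0.6015
P(N ≥ n) = ρⁿ
P(N ≥ 6) = 0.6015^6
P(N ≥ 6) = 0.04736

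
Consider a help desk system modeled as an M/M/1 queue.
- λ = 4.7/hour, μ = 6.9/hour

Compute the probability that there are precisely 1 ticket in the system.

ρ = λ/μ = 4.7/6.9 = 0.6812
P(n) = (1-ρ)ρⁿ
P(1) = (1-0.6812) × 0.6812^1
P(1) = 0.3188 × 0.6812
P(1) = 0.2172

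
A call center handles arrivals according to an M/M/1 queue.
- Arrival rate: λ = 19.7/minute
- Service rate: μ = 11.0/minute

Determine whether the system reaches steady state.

Stability requires ρ = λ/(cμ) < 1
ρ = 19.7/(1 × 11.0) = 19.7/11.00 = 1.7909
Since 1.7909 ≥ 1, the system is UNSTABLE.
Queue grows without bound. Need μ > λ = 19.7.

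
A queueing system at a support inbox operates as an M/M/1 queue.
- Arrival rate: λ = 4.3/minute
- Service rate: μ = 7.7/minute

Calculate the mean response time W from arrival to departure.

First, compute utilization: ρ = λ/μ = 4.3/7.7 = 0.5584
For M/M/1: W = 1/(μ-λ)
W = 1/(7.7-4.3) = 1/3.40
W = 0.2941 minutes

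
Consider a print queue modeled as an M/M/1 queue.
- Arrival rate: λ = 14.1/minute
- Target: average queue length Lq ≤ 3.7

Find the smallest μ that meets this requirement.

For M/M/1: Lq = λ²/(μ(μ-λ))
Need Lq ≤ 3.7, i.e. μ(μ-λ) ≥ λ²/3.7
μ² - 14.1μ - 198.81/3.7 ≥ 0  →  μ² - 14.1μ - 53.73243 ≥ 0
Quadratic formula (positive root): μ = [λ + √(λ² + 4×53.73243)]/2
Discriminant: 198.81 + 4×53.73243 = 413.7397, √413.7397 = 20.3406
μ ≥ (14.1 + 20.3406)/2 = 17.2203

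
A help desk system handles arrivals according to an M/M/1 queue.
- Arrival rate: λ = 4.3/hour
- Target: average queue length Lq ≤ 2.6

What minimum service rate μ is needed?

For M/M/1: Lq = λ²/(μ(μ-λ))
Need Lq ≤ 2.6, i.e. μ(μ-λ) ≥ λ²/2.6
μ² - 4.3μ - 18.49/2.6 ≥ 0  →  μ² - 4.3μ - 7.11154 ≥ 0
Quadratic formula (positive root): μ = [λ + √(λ² + 4×7.11154)]/2
Discriminant: 18.49 + 4×7.11154 = 46.9362, √46.9362 = 6.8510
μ ≥ (4.3 + 6.8510)/2 = 5.5755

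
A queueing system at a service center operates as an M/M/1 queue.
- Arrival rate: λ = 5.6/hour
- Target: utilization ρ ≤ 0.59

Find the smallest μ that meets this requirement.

ρ = λ/μ, so μ = λ/ρ
μ ≥ 5.6/0.59 = 9.4915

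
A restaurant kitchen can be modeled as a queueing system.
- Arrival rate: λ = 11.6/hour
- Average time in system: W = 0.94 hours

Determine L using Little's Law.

Little's Law: L = λW
L = 11.6 × 0.94 = 10.9040 orders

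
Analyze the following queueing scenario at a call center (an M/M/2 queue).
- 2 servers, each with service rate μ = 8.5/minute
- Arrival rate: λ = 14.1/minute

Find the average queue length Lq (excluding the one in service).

Traffic intensity: ρ = λ/(cμ) = 14.1/(2×8.5) = 0.8294
Since ρ = 0.8294 < 1, system is stable.
Offered load a = λ/μ = cρ = 14.1/8.5 = 1.6588
P₀ = [ Σₙ₌₀^1 aⁿ/n! + a^2/(2!(1-ρ)) ]⁻¹
Σ = a^0/0! + a^1/1! = 1.0000 + 1.6588 = 2.6588
a^2/(2!(1-ρ)) = 2.75170/(2 × 0.170588) = 8.0653
P₀ = 1/(2.6588 + 8.0653) = 0.09325
Lq = P₀·a^2·ρ / (2!(1-ρ)²) = 0.0932476 × 2.75170 × 0.829412 / (2 × 0.0291003) = 3.6566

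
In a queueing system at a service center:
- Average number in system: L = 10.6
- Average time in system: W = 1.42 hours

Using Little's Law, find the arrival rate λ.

Little's Law: L = λW, so λ = L/W
λ = 10.6/1.42 = 7.4648 customers/hour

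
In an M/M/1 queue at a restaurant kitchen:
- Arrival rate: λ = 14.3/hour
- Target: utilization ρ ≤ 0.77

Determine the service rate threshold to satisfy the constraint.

ρ = λ/μ, so μ = λ/ρ
μ ≥ 14.3/0.77 = 18.5714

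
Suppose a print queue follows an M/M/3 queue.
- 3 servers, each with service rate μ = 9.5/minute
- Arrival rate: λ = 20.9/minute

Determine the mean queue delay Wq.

Traffic intensity: ρ = λ/(cμ) = 20.9/(3×9.5) = 0.7333
Since ρ = 0.7333 < 1, system is stable.
Offered load a = λ/μ = cρ = 20.9/9.5 = 2.2000
P₀ = [ Σₙ₌₀^2 aⁿ/n! + a^3/(3!(1-ρ)) ]⁻¹
Σ = a^0/0! + a^1/1! + a^2/2! = 1.0000 + 2.2000 + 2.4200 = 5.6200
a^3/(3!(1-ρ)) = 10.6480/(6 × 0.266667) = 6.6550
P₀ = 1/(5.6200 + 6.6550) = 0.08147
Lq = P₀·a^3·ρ / (3!(1-ρ)²) = 0.081466 × 10.6480 × 0.73333 / (6 × 0.071111) = 1.4909
Wq = Lq/λ = 1.49094/20.9 = 0.07134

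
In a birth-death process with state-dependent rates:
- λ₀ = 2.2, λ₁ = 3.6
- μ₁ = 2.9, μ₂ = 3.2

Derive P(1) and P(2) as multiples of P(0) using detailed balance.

Balance equations:
State 0: λ₀P₀ = μ₁P₁ → P₁ = (λ₀/μ₁)P₀ = (2.2/2.9)P₀ = 0.7586P₀
State 1: P₂ = (λ₀λ₁)/(μ₁μ₂)P₀ = (2.2×3.6)/(2.9×3.2)P₀ = 0.8534P₀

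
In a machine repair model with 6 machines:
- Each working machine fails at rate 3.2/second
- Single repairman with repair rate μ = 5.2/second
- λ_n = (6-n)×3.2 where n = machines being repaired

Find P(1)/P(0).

P(1)/P(0) = ∏_{i=0}^{1-1} λ_i/μ_{i+1}
= (6-0)×3.2/5.2
= 3.6923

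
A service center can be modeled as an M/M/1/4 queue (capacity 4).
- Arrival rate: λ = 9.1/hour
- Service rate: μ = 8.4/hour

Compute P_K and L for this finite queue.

ρ = λ/μ = 9.1/8.4 = 1.0833
P₀ = (1-ρ)/(1-ρ^(K+1)) = (1-1.0833)/(1-1.0833^5) = -0.08330/-0.4919 = 0.1693
P_K = P₀×ρ^K = 0.1693 × 1.0833^4 = 0.1693 × 1.3772 = 0.2332
Blocking probability P_4 = 0.2332 (23.32%)
L = ρ[1 - (K+1)ρ^K + Kρ^(K+1)] / [(1-ρ)(1-ρ^(K+1))]
L = 1.0833 × (1 - 5×1.3771935 + 4×1.4919137) / ((1 - 1.0833) × (1 - 1.4919137)) = 2.1596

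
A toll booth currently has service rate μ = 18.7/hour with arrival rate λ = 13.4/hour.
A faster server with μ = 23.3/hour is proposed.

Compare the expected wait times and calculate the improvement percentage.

System 1: ρ₁ = 13.4/18.7 = 0.7166, W₁ = 1/(18.7-13.4) = 0.18868
System 2: ρ₂ = 13.4/23.3 = 0.5751, W₂ = 1/(23.3-13.4) = 0.10101
Improvement: (W₁-W₂)/W₁ = (0.18868-0.10101)/0.18868 = 46.46%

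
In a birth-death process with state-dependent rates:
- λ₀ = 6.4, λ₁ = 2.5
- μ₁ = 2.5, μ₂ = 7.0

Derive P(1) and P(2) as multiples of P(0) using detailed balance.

Balance equations:
State 0: λ₀P₀ = μ₁P₁ → P₁ = (λ₀/μ₁)P₀ = (6.4/2.5)P₀ = 2.5600P₀
State 1: P₂ = (λ₀λ₁)/(μ₁μ₂)P₀ = (6.4×2.5)/(2.5×7.0)P₀ = 0.9143P₀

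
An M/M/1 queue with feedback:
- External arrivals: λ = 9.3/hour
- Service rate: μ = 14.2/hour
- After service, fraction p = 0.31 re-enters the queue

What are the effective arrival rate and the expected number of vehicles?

Effective arrival rate: λ_eff = λ/(1-p) = 9.3/(1-0.31) = 9.3/0.69 = 13.478261
ρ = λ_eff/μ = 13.478261/14.2 = 0.9491733
L = ρ/(1-ρ) = 0.9491733/(1-0.9491733) = 18.6747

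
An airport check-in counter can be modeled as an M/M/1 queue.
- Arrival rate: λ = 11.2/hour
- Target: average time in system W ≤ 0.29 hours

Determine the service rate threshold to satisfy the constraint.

For M/M/1: W = 1/(μ-λ)
Need W ≤ 0.29, so 1/(μ-λ) ≤ 0.29
μ - λ ≥ 1/0.29 = 3.4483
μ ≥ 11.2 + 3.4483 = 14.6483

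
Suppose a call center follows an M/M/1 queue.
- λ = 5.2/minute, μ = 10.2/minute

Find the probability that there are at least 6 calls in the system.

ρ = λ/μ = 5.2/10.2 = 0.509804
P(N ≥ n) = ρⁿ
P(N ≥ 6) = 0.509804^6
P(N ≥ 6) = 0.01756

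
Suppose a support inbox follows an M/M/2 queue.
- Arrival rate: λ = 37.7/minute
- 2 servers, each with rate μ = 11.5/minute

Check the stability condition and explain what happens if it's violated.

Stability requires ρ = λ/(cμ) < 1
ρ = 37.7/(2 × 11.5) = 37.7/23.00 = 1.6391
Since 1.6391 ≥ 1, the system is UNSTABLE.
Need c > λ/μ = 37.7/11.5 = 3.28.
Minimum servers needed: c = 4.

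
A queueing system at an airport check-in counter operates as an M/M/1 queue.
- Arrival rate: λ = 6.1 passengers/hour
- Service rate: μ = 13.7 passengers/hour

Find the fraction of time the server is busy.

Server utilization: ρ = λ/μ
ρ = 6.1/13.7 = 0.4453
The server is busy 44.53% of the time.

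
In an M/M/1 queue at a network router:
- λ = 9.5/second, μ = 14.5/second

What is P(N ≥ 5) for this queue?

ρ = λ/μ = 9.5/14.5 = 0.6552
P(N ≥ n) = ρⁿ
P(N ≥ 5) = 0.6552^5
P(N ≥ 5) = 0.1207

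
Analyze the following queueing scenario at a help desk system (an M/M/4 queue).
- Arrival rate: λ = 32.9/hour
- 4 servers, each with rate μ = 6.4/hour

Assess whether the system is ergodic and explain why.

Stability requires ρ = λ/(cμ) < 1
ρ = 32.9/(4 × 6.4) = 32.9/25.60 = 1.2852
Since 1.2852 ≥ 1, the system is UNSTABLE.
Need c > λ/μ = 32.9/6.4 = 5.14.
Minimum servers needed: c = 6.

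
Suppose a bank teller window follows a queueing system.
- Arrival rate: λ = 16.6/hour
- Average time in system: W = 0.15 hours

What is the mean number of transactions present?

Little's Law: L = λW
L = 16.6 × 0.15 = 2.4900 transactions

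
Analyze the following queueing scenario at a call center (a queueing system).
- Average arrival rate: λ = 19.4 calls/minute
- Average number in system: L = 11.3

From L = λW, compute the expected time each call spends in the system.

Little's Law: L = λW, so W = L/λ
W = 11.3/19.4 = 0.5825 minutes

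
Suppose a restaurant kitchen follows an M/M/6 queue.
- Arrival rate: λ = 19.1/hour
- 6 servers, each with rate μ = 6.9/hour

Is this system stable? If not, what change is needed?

Stability requires ρ = λ/(cμ) < 1
ρ = 19.1/(6 × 6.9) = 19.1/41.40 = 0.4614
Since 0.4614 < 1, the system is STABLE.
The servers are busy 46.14% of the time.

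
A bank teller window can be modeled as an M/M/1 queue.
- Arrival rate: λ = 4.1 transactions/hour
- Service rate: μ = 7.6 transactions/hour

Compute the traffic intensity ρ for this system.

Server utilization: ρ = λ/μ
ρ = 4.1/7.6 = 0.5395
The server is busy 53.95% of the time.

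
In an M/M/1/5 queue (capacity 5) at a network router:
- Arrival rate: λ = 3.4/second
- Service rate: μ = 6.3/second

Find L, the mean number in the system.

ρ = λ/μ = 3.4/6.3 = 0.53968
P₀ = (1-ρ)/(1-ρ^(K+1)) = (1-0.53968)/(1-0.53968^6) = 0.4603/0.9753 = 0.4720
P_K = P₀×ρ^K = 0.4720 × 0.53968^5 = 0.4720 × 0.04578 = 0.02161
L = ρ[1 - (K+1)ρ^K + Kρ^(K+1)] / [(1-ρ)(1-ρ^(K+1))]
L = 0.53968 × (1 - 6×0.04578 + 5×0.02471) / ((1 - 0.53968) × (1 - 0.02471)) = 1.0204 packets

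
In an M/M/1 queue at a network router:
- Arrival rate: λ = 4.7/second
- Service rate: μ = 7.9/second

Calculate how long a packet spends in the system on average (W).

First, compute utilization: ρ = λ/μ = 4.7/7.9 = 0.5949
For M/M/1: W = 1/(μ-λ)
W = 1/(7.9-4.7) = 1/3.20
W = 0.3125 seconds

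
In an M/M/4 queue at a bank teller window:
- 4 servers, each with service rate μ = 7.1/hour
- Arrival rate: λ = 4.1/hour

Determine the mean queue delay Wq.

Traffic intensity: ρ = λ/(cμ) = 4.1/(4×7.1) = 0.1444
Since ρ = 0.1444 < 1, system is stable.
Offered load a = λ/μ = cρ = 4.1/7.1 = 0.5775
P₀ = [ Σₙ₌₀^3 aⁿ/n! + a^4/(4!(1-ρ)) ]⁻¹
Σ = a^0/0! + a^1/1! + a^2/2! + a^3/3! = 1.0000 + 0.5775 + 0.1667 + 0.03209 = 1.7763
a^4/(4!(1-ρ)) = 0.1112/(24 × 0.8556) = 0.005415
P₀ = 1/(1.7763 + 0.005415) = 0.5613
Lq = P₀·a^4·ρ / (4!(1-ρ)²) = 0.56126 × 0.11120 × 0.14437 / (24 × 0.73211) = 0.0005128
Wq = Lq/λ = 0.0005128/4.1 = 0.0001251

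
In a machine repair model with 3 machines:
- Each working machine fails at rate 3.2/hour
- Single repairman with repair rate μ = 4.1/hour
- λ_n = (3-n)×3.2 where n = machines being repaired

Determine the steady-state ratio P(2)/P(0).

P(2)/P(0) = ∏_{i=0}^{2-1} λ_i/μ_{i+1}
= (3-0)×3.2/4.1 × (3-1)×3.2/4.1
= 3.6550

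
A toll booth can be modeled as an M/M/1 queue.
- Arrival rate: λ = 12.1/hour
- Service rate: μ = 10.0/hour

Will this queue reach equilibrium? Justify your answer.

Stability requires ρ = λ/(cμ) < 1
ρ = 12.1/(1 × 10.0) = 12.1/10.00 = 1.2100
Since 1.2100 ≥ 1, the system is UNSTABLE.
Queue grows without bound. Need μ > λ = 12.1.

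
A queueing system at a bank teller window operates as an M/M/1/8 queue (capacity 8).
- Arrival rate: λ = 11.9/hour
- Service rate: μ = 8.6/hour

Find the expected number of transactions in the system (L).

ρ = λ/μ = 11.9/8.6 = 1.38372
P₀ = (1-ρ)/(1-ρ^(K+1)) = (1-1.38372)/(1-1.38372^9) = -0.3837/-17.5966 = 0.02181
P_K = P₀×ρ^K = 0.02181 × 1.38372^8 = 0.02181 × 13.4396 = 0.2931
L = ρ[1 - (K+1)ρ^K + Kρ^(K+1)] / [(1-ρ)(1-ρ^(K+1))]
L = 1.38372 × (1 - 9×13.43958 + 8×18.59662) / ((1 - 1.38372) × (1 - 18.59662)) = 5.9054 transactions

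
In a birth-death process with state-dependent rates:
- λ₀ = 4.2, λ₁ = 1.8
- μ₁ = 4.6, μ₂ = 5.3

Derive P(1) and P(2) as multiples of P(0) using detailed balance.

Balance equations:
State 0: λ₀P₀ = μ₁P₁ → P₁ = (λ₀/μ₁)P₀ = (4.2/4.6)P₀ = 0.9130P₀
State 1: P₂ = (λ₀λ₁)/(μ₁μ₂)P₀ = (4.2×1.8)/(4.6×5.3)P₀ = 0.3101P₀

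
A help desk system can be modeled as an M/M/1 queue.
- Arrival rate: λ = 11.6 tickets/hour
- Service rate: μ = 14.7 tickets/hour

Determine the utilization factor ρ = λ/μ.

Server utilization: ρ = λ/μ
ρ = 11.6/14.7 = 0.7891
The server is busy 78.91% of the time.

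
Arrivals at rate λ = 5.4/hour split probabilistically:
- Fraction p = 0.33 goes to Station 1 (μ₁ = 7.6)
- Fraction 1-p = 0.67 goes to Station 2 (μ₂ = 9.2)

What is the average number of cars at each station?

Effective rates: λ₁ = 5.4×0.33 = 1.782, λ₂ = 5.4×0.67 = 3.618
Station 1: ρ₁ = 1.782/7.6 = 0.2345, L₁ = ρ₁/(1-ρ₁) = 0.2345/(1-0.2345) = 0.3063
Station 2: ρ₂ = 3.618/9.2 = 0.39326, L₂ = ρ₂/(1-ρ₂) = 0.39326/(1-0.39326) = 0.6482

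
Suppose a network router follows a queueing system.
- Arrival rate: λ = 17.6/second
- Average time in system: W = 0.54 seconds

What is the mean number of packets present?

Little's Law: L = λW
L = 17.6 × 0.54 = 9.5040 packets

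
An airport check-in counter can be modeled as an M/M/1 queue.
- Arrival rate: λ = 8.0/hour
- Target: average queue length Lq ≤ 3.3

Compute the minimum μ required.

For M/M/1: Lq = λ²/(μ(μ-λ))
Need Lq ≤ 3.3, i.e. μ(μ-λ) ≥ λ²/3.3
μ² - 8.0μ - 64.00/3.3 ≥ 0  →  μ² - 8.0μ - 19.39394 ≥ 0
Quadratic formula (positive root): μ = [λ + √(λ² + 4×19.39394)]/2
Discriminant: 64.00 + 4×19.39394 = 141.5758, √141.5758 = 11.8986
μ ≥ (8.0 + 11.8986)/2 = 9.9493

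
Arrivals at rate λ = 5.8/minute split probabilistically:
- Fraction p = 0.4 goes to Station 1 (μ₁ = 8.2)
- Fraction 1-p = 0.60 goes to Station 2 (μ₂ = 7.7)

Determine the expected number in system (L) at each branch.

Effective rates: λ₁ = 5.8×0.4 = 2.32, λ₂ = 5.8×0.60 = 3.48
Station 1: ρ₁ = 2.32/8.2 = 0.28293, L₁ = ρ₁/(1-ρ₁) = 0.28293/(1-0.28293) = 0.3946
Station 2: ρ₂ = 3.48/7.7 = 0.451948, L₂ = ρ₂/(1-ρ₂) = 0.451948/(1-0.451948) = 0.8246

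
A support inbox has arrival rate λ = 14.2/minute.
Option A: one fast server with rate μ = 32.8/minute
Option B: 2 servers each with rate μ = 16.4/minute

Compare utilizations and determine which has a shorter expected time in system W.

Option A: single server μ = 32.8 (M/M/1)
  ρ_A = 14.2/32.8 = 0.4329
  W_A = 1/(μ-λ) = 1/(32.8-14.2) = 1/18.60 = 0.05376

Option B: 2 servers μ = 16.4 (M/M/2)
  ρ_B = λ/(cμ) = 14.2/(2×16.4) = 0.4329
  Offered load a = λ/μ = cρ = 14.2/16.4 = 0.8659
  P₀ = [ Σₙ₌₀^1 aⁿ/n! + a^2/(2!(1-ρ)) ]⁻¹
  Σ = a^0/0! + a^1/1! = 1.0000 + 0.8659 = 1.8659
  a^2/(2!(1-ρ)) = 0.7497/(2 × 0.5671) = 0.6610
  P₀ = 1/(1.8659 + 0.6610) = 0.3957
  Lq = P₀·a^2·ρ / (2!(1-ρ)²) = 0.3957 × 0.7497 × 0.4329 / (2 × 0.3216) = 0.1997
  Wq_B = Lq/λ = 0.1997/14.2 = 0.01406
  W_B = Wq_B + 1/μ = 0.01406 + 0.06098 = 0.07504

Since W_A = 0.05376 < W_B = 0.07504, Option A (single fast server) has the shorter time in system.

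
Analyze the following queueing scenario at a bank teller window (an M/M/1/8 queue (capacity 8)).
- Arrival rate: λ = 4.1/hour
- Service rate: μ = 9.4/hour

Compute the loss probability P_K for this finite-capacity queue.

ρ = λ/μ = 4.1/9.4 = 0.43617
P₀ = (1-ρ)/(1-ρ^(K+1)) = (1-0.43617)/(1-0.43617^9) = 0.56383/0.99943 = 0.5642
P_K = P₀×ρ^K = 0.56415 × 0.43617^8 = 0.56415 × 0.0013099 = 0.0007390
Blocking probability = 0.07390%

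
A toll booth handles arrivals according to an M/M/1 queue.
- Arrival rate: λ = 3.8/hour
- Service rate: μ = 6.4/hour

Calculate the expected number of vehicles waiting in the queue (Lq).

ρ = λ/μ = 3.8/6.4 = 0.5937
For M/M/1: Lq = λ²/(μ(μ-λ))
Lq = 14.44/(6.4 × 2.60)
Lq = 0.8678 vehicles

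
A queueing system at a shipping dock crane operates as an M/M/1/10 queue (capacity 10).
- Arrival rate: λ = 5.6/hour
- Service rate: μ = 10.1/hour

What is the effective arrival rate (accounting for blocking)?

ρ = λ/μ = 5.6/10.1 = 0.55446
P₀ = (1-ρ)/(1-ρ^(K+1)) = (1-0.55446)/(1-0.55446^11) = 0.4455/0.9985 = 0.4462
P_K = P₀×ρ^K = 0.4462 × 0.55446^10 = 0.4462 × 0.002746 = 0.001225
λ_eff = λ(1-P_K) = 5.6 × (1 - 0.001225) = 5.6 × 0.99877 = 5.5931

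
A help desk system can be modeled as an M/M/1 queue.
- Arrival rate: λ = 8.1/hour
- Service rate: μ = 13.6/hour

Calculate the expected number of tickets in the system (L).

ρ = λ/μ = 8.1/13.6 = 0.5956
For M/M/1: L = λ/(μ-λ)
L = 8.1/(13.6-8.1) = 8.1/5.50
L = 1.4727 tickets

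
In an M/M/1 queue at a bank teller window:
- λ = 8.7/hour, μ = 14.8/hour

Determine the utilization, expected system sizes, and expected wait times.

Step 1: ρ = λ/μ = 8.7/14.8 = 0.5878
Step 2: L = λ/(μ-λ) = 8.7/6.10 = 1.4262
Step 3: Lq = λ²/(μ(μ-λ)) = 75.69/(14.8×6.10) = 0.8384
Step 4: W = 1/(μ-λ) = 1/6.10 = 0.16393
Step 5: Wq = λ/(μ(μ-λ)) = 8.7/(14.8×6.10) = 0.09637
Step 6: P(0) = 1-ρ = 0.4122
Verify: L = λW = 8.7×0.16393 = 1.4262 ✔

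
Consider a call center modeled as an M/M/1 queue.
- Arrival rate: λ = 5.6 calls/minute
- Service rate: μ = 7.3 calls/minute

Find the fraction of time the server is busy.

Server utilization: ρ = λ/μ
ρ = 5.6/7.3 = 0.7671
The server is busy 76.71% of the time.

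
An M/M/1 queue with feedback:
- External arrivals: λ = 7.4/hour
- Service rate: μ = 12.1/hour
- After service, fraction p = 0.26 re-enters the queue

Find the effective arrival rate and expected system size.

Effective arrival rate: λ_eff = λ/(1-p) = 7.4/(1-0.26) = 7.4/0.74 = 10.0000
ρ = λ_eff/μ = 10.0000/12.1 = 0.826446
L = ρ/(1-ρ) = 0.826446/(1-0.826446) = 4.7619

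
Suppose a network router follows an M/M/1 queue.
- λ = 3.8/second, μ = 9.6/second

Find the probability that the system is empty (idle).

ρ = λ/μ = 3.8/9.6 = 0.3958
P(0) = 1 - ρ = 1 - 0.3958 = 0.6042
The server is idle 60.42% of the time.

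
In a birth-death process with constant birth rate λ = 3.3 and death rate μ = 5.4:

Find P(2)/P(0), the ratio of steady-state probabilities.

For constant rates: P(n)/P(0) = (λ/μ)^n
P(2)/P(0) = (3.3/5.4)^2 = 0.61111^2 = 0.3735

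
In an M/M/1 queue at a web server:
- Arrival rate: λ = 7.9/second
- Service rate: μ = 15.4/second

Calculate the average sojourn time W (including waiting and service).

First, compute utilization: ρ = λ/μ = 7.9/15.4 = 0.5130
For M/M/1: W = 1/(μ-λ)
W = 1/(15.4-7.9) = 1/7.50
W = 0.1333 seconds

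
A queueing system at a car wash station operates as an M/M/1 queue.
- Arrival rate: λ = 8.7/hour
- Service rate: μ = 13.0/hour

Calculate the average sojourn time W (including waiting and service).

First, compute utilization: ρ = λ/μ = 8.7/13.0 = 0.6692
For M/M/1: W = 1/(μ-λ)
W = 1/(13.0-8.7) = 1/4.30
W = 0.2326 hours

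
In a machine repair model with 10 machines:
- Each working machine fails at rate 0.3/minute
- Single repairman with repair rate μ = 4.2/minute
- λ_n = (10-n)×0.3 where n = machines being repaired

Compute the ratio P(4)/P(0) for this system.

P(4)/P(0) = ∏_{i=0}^{4-1} λ_i/μ_{i+1}
= (10-0)×0.3/4.2 × (10-1)×0.3/4.2 × (10-2)×0.3/4.2 × (10-3)×0.3/4.2
= 0.1312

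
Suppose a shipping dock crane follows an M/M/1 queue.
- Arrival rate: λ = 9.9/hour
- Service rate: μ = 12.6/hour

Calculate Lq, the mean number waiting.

ρ = λ/μ = 9.9/12.6 = 0.7857
For M/M/1: Lq = λ²/(μ(μ-λ))
Lq = 98.01/(12.6 × 2.70)
Lq = 2.8810 containers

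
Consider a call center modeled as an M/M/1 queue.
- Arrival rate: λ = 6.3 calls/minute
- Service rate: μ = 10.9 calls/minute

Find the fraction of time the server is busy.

Server utilization: ρ = λ/μ
ρ = 6.3/10.9 = 0.5780
The server is busy 57.80% of the time.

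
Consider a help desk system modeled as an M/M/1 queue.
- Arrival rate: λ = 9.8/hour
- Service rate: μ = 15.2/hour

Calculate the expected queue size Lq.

ρ = λ/μ = 9.8/15.2 = 0.6447
For M/M/1: Lq = λ²/(μ(μ-λ))
Lq = 96.04/(15.2 × 5.40)
Lq = 1.1701 tickets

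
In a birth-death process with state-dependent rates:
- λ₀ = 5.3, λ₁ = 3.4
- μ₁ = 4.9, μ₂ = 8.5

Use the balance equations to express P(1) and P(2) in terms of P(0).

Balance equations:
State 0: λ₀P₀ = μ₁P₁ → P₁ = (λ₀/μ₁)P₀ = (5.3/4.9)P₀ = 1.0816P₀
State 1: P₂ = (λ₀λ₁)/(μ₁μ₂)P₀ = (5.3×3.4)/(4.9×8.5)P₀ = 0.4327P₀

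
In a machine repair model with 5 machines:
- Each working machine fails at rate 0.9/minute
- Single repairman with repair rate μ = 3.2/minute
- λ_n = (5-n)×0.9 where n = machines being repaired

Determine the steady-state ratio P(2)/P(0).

P(2)/P(0) = ∏_{i=0}^{2-1} λ_i/μ_{i+1}
= (5-0)×0.9/3.2 × (5-1)×0.9/3.2
= 1.5820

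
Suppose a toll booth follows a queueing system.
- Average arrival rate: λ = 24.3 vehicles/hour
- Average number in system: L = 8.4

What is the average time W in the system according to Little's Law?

Little's Law: L = λW, so W = L/λ
W = 8.4/24.3 = 0.3457 hours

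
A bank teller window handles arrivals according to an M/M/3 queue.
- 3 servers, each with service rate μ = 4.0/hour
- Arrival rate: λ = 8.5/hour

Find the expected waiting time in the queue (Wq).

Traffic intensity: ρ = λ/(cμ) = 8.5/(3×4.0) = 0.7083
Since ρ = 0.7083 < 1, system is stable.
Offered load a = λ/μ = cρ = 8.5/4.0 = 2.1250
P₀ = [ Σₙ₌₀^2 aⁿ/n! + a^3/(3!(1-ρ)) ]⁻¹
Σ = a^0/0! + a^1/1! + a^2/2! = 1.0000 + 2.1250 + 2.2578 = 5.3828
a^3/(3!(1-ρ)) = 9.59570/(6 × 0.291667) = 5.4833
P₀ = 1/(5.3828 + 5.4833) = 0.09203
Lq = P₀·a^3·ρ / (3!(1-ρ)²) = 0.09203 × 9.5957 × 0.7083 / (6 × 0.08507) = 1.2255
Wq = Lq/λ = 1.2255/8.5 = 0.1442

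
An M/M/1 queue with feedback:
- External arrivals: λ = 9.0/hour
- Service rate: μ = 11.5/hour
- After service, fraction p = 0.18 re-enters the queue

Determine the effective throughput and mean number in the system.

Effective arrival rate: λ_eff = λ/(1-p) = 9.0/(1-0.18) = 9.0/0.82 = 10.97560976
ρ = λ_eff/μ = 10.97560976/11.5 = 0.9544008
L = ρ/(1-ρ) = 0.9544008/(1-0.9544008) = 20.9302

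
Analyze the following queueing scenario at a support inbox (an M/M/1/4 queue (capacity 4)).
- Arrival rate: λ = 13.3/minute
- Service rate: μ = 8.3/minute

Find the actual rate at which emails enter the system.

ρ = λ/μ = 13.3/8.3 = 1.6024
P₀ = (1-ρ)/(1-ρ^(K+1)) = (1-1.6024)/(1-1.6024^5) = -0.6024/-9.5646 = 0.06298
P_K = P₀×ρ^K = 0.06298 × 1.6024^4 = 0.06298 × 6.5930 = 0.4152
λ_eff = λ(1-P_K) = 13.3 × (1 - 0.41524) = 13.3 × 0.58476 = 7.7773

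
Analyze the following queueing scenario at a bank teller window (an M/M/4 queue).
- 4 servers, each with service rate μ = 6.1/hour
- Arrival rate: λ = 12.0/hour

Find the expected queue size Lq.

Traffic intensity: ρ = λ/(cμ) = 12.0/(4×6.1) = 0.4918
Since ρ = 0.4918 < 1, system is stable.
Offered load a = λ/μ = cρ = 12.0/6.1 = 1.9672
P₀ = [ Σₙ₌₀^3 aⁿ/n! + a^4/(4!(1-ρ)) ]⁻¹
Σ = a^0/0! + a^1/1! + a^2/2! + a^3/3! = 1.0000 + 1.9672 + 1.9350 + 1.2688 = 6.1710
a^4/(4!(1-ρ)) = 14.9763/(24 × 0.5082) = 1.2279
P₀ = 1/(6.1710 + 1.2279) = 0.1352
Lq = P₀·a^4·ρ / (4!(1-ρ)²) = 0.1352 × 14.9763 × 0.4918 / (24 × 0.2583) = 0.1606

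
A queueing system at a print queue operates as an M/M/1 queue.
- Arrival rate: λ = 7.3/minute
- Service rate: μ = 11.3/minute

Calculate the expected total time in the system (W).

First, compute utilization: ρ = λ/μ = 7.3/11.3 = 0.6460
For M/M/1: W = 1/(μ-λ)
W = 1/(11.3-7.3) = 1/4.00
W = 0.2500 minutes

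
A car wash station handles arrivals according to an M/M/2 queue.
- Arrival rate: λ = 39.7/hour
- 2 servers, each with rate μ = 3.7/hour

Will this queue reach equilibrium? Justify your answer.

Stability requires ρ = λ/(cμ) < 1
ρ = 39.7/(2 × 3.7) = 39.7/7.40 = 5.3649
Since 5.3649 ≥ 1, the system is UNSTABLE.
Need c > λ/μ = 39.7/3.7 = 10.73.
Minimum servers needed: c = 11.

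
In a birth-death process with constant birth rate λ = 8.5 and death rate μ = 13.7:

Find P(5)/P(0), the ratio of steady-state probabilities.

For constant rates: P(n)/P(0) = (λ/μ)^n
P(5)/P(0) = (8.5/13.7)^5 = 0.62044^5 = 0.09194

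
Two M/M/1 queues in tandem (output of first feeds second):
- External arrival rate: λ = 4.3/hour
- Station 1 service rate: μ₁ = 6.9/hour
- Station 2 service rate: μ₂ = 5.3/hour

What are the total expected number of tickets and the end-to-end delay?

By Jackson's theorem, each station behaves as independent M/M/1.
Station 1: ρ₁ = 4.3/6.9 = 0.6232, L₁ = ρ₁/(1-ρ₁) = λ/(μ₁-λ) = 4.3/2.60 = 1.6538
Station 2: ρ₂ = 4.3/5.3 = 0.8113, L₂ = ρ₂/(1-ρ₂) = λ/(μ₂-λ) = 4.3/1.00 = 4.3000
Total: L = L₁ + L₂ = 1.6538 + 4.3000 = 5.9538
W = L/λ = 5.9538/4.3 = 1.3846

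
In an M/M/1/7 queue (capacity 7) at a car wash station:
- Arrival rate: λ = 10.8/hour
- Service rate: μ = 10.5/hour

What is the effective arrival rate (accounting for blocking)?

ρ = λ/μ = 10.8/10.5 = 1.02857
P₀ = (1-ρ)/(1-ρ^(K+1)) = (1-1.02857)/(1-1.02857^8) = -0.02857/-0.2528 = 0.1130
P_K = P₀×ρ^K = 0.11303 × 1.02857^7 = 0.11303 × 1.2180 = 0.1377
λ_eff = λ(1-P_K) = 10.8 × (1 - 0.13767) = 10.8 × 0.86233 = 9.3132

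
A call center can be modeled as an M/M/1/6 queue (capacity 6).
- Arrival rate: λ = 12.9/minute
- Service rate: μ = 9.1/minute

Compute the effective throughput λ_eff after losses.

ρ = λ/μ = 12.9/9.1 = 1.41758
P₀ = (1-ρ)/(1-ρ^(K+1)) = (1-1.41758)/(1-1.41758^7) = -0.4176/-10.5036 = 0.03976
P_K = P₀×ρ^K = 0.03976 × 1.41758^6 = 0.03976 × 8.1149 = 0.3226
λ_eff = λ(1-P_K) = 12.9 × (1 - 0.32262) = 12.9 × 0.67738 = 8.7382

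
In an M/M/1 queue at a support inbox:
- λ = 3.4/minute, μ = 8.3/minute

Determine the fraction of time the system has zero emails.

ρ = λ/μ = 3.4/8.3 = 0.4096
P(0) = 1 - ρ = 1 - 0.4096 = 0.5904
The server is idle 59.04% of the time.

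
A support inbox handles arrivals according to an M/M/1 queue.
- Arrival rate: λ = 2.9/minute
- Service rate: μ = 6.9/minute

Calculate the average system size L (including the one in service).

ρ = λ/μ = 2.9/6.9 = 0.4203
For M/M/1: L = λ/(μ-λ)
L = 2.9/(6.9-2.9) = 2.9/4.00
L = 0.7250 emails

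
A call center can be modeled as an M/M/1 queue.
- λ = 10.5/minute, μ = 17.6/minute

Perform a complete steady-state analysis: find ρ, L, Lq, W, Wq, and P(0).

Step 1: ρ = λ/μ = 10.5/17.6 = 0.5966
Step 2: L = λ/(μ-λ) = 10.5/7.10 = 1.4789
Step 3: Lq = λ²/(μ(μ-λ)) = 110.25/(17.6×7.10) = 0.8823
Step 4: W = 1/(μ-λ) = 1/7.10 = 0.14085
Step 5: Wq = λ/(μ(μ-λ)) = 10.5/(17.6×7.10) = 0.08403
Step 6: P(0) = 1-ρ = 0.4034
Verify: L = λW = 10.5×0.14085 = 1.4789 ✔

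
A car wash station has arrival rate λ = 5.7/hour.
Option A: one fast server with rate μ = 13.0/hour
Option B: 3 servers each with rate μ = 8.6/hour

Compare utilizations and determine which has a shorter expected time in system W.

Option A: single server μ = 13.0 (M/M/1)
  ρ_A = 5.7/13.0 = 0.4385
  W_A = 1/(μ-λ) = 1/(13.0-5.7) = 1/7.30 = 0.1370

Option B: 3 servers μ = 8.6 (M/M/3)
  ρ_B = λ/(cμ) = 5.7/(3×8.6) = 0.2209
  Offered load a = λ/μ = cρ = 5.7/8.6 = 0.6628
  P₀ = [ Σₙ₌₀^2 aⁿ/n! + a^3/(3!(1-ρ)) ]⁻¹
  Σ = a^0/0! + a^1/1! + a^2/2! = 1.0000 + 0.6628 + 0.2196 = 1.8824
  a^3/(3!(1-ρ)) = 0.2912/(6 × 0.7791) = 0.06229
  P₀ = 1/(1.8824 + 0.06229) = 0.5142
  Lq = P₀·a^3·ρ / (3!(1-ρ)²) = 0.5142 × 0.2912 × 0.2209 / (6 × 0.6069) = 0.009083
  Wq_B = Lq/λ = 0.0090829/5.7 = 0.001593
  W_B = Wq_B + 1/μ = 0.001593 + 0.1163 = 0.1179

Since W_B = 0.1179 < W_A = 0.1370, Option B (multiple servers) has the shorter time in system.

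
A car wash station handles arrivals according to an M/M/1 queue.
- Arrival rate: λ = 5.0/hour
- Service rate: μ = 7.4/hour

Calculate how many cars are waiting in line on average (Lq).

ρ = λ/μ = 5.0/7.4 = 0.6757
For M/M/1: Lq = λ²/(μ(μ-λ))
Lq = 25.00/(7.4 × 2.40)
Lq = 1.4077 cars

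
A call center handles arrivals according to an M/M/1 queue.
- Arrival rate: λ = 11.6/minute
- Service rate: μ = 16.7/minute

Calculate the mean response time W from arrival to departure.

First, compute utilization: ρ = λ/μ = 11.6/16.7 = 0.6946
For M/M/1: W = 1/(μ-λ)
W = 1/(16.7-11.6) = 1/5.10
W = 0.1961 minutes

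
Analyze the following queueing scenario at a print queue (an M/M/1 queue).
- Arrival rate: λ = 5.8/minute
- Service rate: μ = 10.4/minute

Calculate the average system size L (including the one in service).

ρ = λ/μ = 5.8/10.4 = 0.5577
For M/M/1: L = λ/(μ-λ)
L = 5.8/(10.4-5.8) = 5.8/4.60
L = 1.2609 jobs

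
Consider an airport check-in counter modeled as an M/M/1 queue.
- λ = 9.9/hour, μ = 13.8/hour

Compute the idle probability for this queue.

ρ = λ/μ = 9.9/13.8 = 0.7174
P(0) = 1 - ρ = 1 - 0.7174 = 0.2826
The server is idle 28.26% of the time.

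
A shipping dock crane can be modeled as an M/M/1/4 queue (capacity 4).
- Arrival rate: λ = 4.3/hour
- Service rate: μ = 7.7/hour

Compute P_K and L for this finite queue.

ρ = λ/μ = 4.3/7.7 = 0.55844
P₀ = (1-ρ)/(1-ρ^(K+1)) = (1-0.55844)/(1-0.55844^5) = 0.44156/0.94569 = 0.4669
P_K = P₀×ρ^K = 0.4669 × 0.55844^4 = 0.4669 × 0.09725 = 0.04541
Blocking probability P_4 = 0.04541 (4.54%)
L = ρ[1 - (K+1)ρ^K + Kρ^(K+1)] / [(1-ρ)(1-ρ^(K+1))]
L = 0.55844 × (1 - 5×0.09725 + 4×0.05431) / ((1 - 0.55844) × (1 - 0.05431)) = 0.9776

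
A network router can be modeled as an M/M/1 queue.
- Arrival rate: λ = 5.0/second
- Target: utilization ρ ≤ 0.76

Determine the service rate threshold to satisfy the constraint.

ρ = λ/μ, so μ = λ/ρ
μ ≥ 5.0/0.76 = 6.5789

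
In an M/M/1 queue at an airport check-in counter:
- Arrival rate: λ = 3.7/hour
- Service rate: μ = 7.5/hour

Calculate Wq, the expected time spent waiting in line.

First, compute utilization: ρ = λ/μ = 3.7/7.5 = 0.4933
For M/M/1: Wq = λ/(μ(μ-λ))
Wq = 3.7/(7.5 × (7.5-3.7))
Wq = 3.7/(7.5 × 3.80)
Wq = 0.1298 hours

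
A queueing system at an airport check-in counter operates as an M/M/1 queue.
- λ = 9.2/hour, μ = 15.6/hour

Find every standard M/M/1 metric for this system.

Step 1: ρ = λ/μ = 9.2/15.6 = 0.5897
Step 2: L = λ/(μ-λ) = 9.2/6.40 = 1.4375
Step 3: Lq = λ²/(μ(μ-λ)) = 84.64/(15.6×6.40) = 0.8478
Step 4: W = 1/(μ-λ) = 1/6.40 = 0.15625
Step 5: Wq = λ/(μ(μ-λ)) = 9.2/(15.6×6.40) = 0.09215
Step 6: P(0) = 1-ρ = 0.4103
Verify: L = λW = 9.2×0.15625 = 1.4375 ✔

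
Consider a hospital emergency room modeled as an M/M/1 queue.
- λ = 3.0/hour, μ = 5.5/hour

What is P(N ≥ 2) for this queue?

ρ = λ/μ = 3.0/5.5 = 0.54545
P(N ≥ n) = ρⁿ
P(N ≥ 2) = 0.54545^2
P(N ≥ 2) = 0.2975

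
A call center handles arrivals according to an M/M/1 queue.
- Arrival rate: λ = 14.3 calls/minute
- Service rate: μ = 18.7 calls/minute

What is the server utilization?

Server utilization: ρ = λ/μ
ρ = 14.3/18.7 = 0.7647
The server is busy 76.47% of the time.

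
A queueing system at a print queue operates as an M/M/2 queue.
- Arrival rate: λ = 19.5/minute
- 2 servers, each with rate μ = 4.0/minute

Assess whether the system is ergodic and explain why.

Stability requires ρ = λ/(cμ) < 1
ρ = 19.5/(2 × 4.0) = 19.5/8.00 = 2.4375
Since 2.4375 ≥ 1, the system is UNSTABLE.
Need c > λ/μ = 19.5/4.0 = 4.88.
Minimum servers needed: c = 5.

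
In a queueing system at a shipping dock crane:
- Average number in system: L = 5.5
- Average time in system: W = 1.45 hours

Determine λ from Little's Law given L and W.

Little's Law: L = λW, so λ = L/W
λ = 5.5/1.45 = 3.7931 containers/hour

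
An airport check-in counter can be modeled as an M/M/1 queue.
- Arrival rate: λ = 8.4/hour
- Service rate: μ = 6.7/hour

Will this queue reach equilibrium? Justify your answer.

Stability requires ρ = λ/(cμ) < 1
ρ = 8.4/(1 × 6.7) = 8.4/6.70 = 1.2537
Since 1.2537 ≥ 1, the system is UNSTABLE.
Queue grows without bound. Need μ > λ = 8.4.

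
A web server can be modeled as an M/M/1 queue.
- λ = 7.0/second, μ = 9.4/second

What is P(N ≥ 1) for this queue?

ρ = λ/μ = 7.0/9.4 = 0.7447
P(N ≥ n) = ρⁿ
P(N ≥ 1) = 0.7447^1
P(N ≥ 1) = 0.7447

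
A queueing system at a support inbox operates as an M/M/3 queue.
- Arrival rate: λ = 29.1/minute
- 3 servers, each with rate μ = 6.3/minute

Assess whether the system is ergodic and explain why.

Stability requires ρ = λ/(cμ) < 1
ρ = 29.1/(3 × 6.3) = 29.1/18.90 = 1.5397
Since 1.5397 ≥ 1, the system is UNSTABLE.
Need c > λ/μ = 29.1/6.3 = 4.62.
Minimum servers needed: c = 5.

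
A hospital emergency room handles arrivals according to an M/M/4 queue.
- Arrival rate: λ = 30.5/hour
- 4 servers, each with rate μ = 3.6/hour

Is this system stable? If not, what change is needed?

Stability requires ρ = λ/(cμ) < 1
ρ = 30.5/(4 × 3.6) = 30.5/14.40 = 2.1181
Since 2.1181 ≥ 1, the system is UNSTABLE.
Need c > λ/μ = 30.5/3.6 = 8.47.
Minimum servers needed: c = 9.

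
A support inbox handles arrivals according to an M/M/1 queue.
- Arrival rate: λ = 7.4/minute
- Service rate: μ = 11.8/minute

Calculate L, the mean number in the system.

ρ = λ/μ = 7.4/11.8 = 0.6271
For M/M/1: L = λ/(μ-λ)
L = 7.4/(11.8-7.4) = 7.4/4.40
L = 1.6818 emails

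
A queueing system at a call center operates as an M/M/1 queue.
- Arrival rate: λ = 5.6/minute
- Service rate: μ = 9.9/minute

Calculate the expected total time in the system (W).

First, compute utilization: ρ = λ/μ = 5.6/9.9 = 0.5657
For M/M/1: W = 1/(μ-λ)
W = 1/(9.9-5.6) = 1/4.30
W = 0.2326 minutes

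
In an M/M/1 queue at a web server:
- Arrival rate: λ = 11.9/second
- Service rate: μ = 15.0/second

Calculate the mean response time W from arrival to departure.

First, compute utilization: ρ = λ/μ = 11.9/15.0 = 0.7933
For M/M/1: W = 1/(μ-λ)
W = 1/(15.0-11.9) = 1/3.10
W = 0.3226 seconds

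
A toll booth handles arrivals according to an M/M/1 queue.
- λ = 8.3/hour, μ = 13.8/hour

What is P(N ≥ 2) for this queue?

ρ = λ/μ = 8.3/13.8 = 0.6014
P(N ≥ n) = ρⁿ
P(N ≥ 2) = 0.6014^2
P(N ≥ 2) = 0.3617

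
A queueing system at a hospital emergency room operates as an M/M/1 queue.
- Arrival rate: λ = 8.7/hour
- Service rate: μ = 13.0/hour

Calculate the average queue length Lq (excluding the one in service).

ρ = λ/μ = 8.7/13.0 = 0.6692
For M/M/1: Lq = λ²/(μ(μ-λ))
Lq = 75.69/(13.0 × 4.30)
Lq = 1.3540 patients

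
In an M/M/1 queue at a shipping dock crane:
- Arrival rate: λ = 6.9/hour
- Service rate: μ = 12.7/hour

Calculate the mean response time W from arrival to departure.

First, compute utilization: ρ = λ/μ = 6.9/12.7 = 0.5433
For M/M/1: W = 1/(μ-λ)
W = 1/(12.7-6.9) = 1/5.80
W = 0.1724 hours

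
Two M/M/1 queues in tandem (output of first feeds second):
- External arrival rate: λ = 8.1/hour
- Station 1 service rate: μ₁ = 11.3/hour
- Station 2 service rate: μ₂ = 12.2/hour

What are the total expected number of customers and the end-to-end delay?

By Jackson's theorem, each station behaves as independent M/M/1.
Station 1: ρ₁ = 8.1/11.3 = 0.7168, L₁ = ρ₁/(1-ρ₁) = λ/(μ₁-λ) = 8.1/3.20 = 2.53125
Station 2: ρ₂ = 8.1/12.2 = 0.6639, L₂ = ρ₂/(1-ρ₂) = λ/(μ₂-λ) = 8.1/4.10 = 1.97561
Total: L = L₁ + L₂ = 2.53125 + 1.97561 = 4.5069
W = L/λ = 4.5069/8.1 = 0.5564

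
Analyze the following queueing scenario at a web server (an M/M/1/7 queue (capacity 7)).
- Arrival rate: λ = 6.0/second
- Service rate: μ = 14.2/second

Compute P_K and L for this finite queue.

ρ = λ/μ = 6.0/14.2 = 0.422535
P₀ = (1-ρ)/(1-ρ^(K+1)) = (1-0.422535)/(1-0.422535^8) = 0.5775/0.9990 = 0.5781
P_K = P₀×ρ^K = 0.5781 × 0.422535^7 = 0.5781 × 0.002405 = 0.001390
Blocking probability P_7 = 0.001390 (0.14%)
L = ρ[1 - (K+1)ρ^K + Kρ^(K+1)] / [(1-ρ)(1-ρ^(K+1))]
L = 0.422535 × (1 - 8×0.002405 + 7×0.001016) / ((1 - 0.422535) × (1 - 0.001016)) = 0.7236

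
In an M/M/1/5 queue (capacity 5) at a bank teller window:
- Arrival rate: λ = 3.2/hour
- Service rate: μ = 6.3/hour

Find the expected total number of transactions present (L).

ρ = λ/μ = 3.2/6.3 = 0.50794
P₀ = (1-ρ)/(1-ρ^(K+1)) = (1-0.50794)/(1-0.50794^6) = 0.4921/0.9828 = 0.5007
P_K = P₀×ρ^K = 0.5007 × 0.50794^5 = 0.5007 × 0.03381 = 0.01693
L = ρ[1 - (K+1)ρ^K + Kρ^(K+1)] / [(1-ρ)(1-ρ^(K+1))]
L = 0.50794 × (1 - 6×0.03381 + 5×0.01717) / ((1 - 0.50794) × (1 - 0.01717)) = 0.9274 transactions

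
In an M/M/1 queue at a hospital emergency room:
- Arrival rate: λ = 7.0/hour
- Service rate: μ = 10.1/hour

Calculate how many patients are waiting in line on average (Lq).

ρ = λ/μ = 7.0/10.1 = 0.6931
For M/M/1: Lq = λ²/(μ(μ-λ))
Lq = 49.00/(10.1 × 3.10)
Lq = 1.5650 patients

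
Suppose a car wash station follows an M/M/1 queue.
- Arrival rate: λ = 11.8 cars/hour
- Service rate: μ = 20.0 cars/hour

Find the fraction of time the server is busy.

Server utilization: ρ = λ/μ
ρ = 11.8/20.0 = 0.5900
The server is busy 59.00% of the time.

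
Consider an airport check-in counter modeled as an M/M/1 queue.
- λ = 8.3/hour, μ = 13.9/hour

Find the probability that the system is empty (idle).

ρ = λ/μ = 8.3/13.9 = 0.5971
P(0) = 1 - ρ = 1 - 0.5971 = 0.4029
The server is idle 40.29% of the time.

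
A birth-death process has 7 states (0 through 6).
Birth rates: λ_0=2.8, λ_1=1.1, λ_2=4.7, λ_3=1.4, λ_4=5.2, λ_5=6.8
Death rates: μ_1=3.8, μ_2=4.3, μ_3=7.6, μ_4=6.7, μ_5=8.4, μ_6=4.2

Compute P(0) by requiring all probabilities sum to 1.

Ratios P(n)/P(0) = (λ₀···λₙ₋₁)/(μ₁···μₙ):
P(1)/P(0) = (2.8)/(3.8) = 0.7368
P(2)/P(0) = (2.8×1.1)/(3.8×4.3) = 0.1885
P(3)/P(0) = (2.8×1.1×4.7)/(3.8×4.3×7.6) = 0.1166
P(4)/P(0) = (2.8×1.1×4.7×1.4)/(3.8×4.3×7.6×6.7) = 0.02436
P(5)/P(0) = (2.8×1.1×4.7×1.4×5.2)/(3.8×4.3×7.6×6.7×8.4) = 0.01508
P(6)/P(0) = (2.8×1.1×4.7×1.4×5.2×6.8)/(3.8×4.3×7.6×6.7×8.4×4.2) = 0.02441

Normalization: ∑ P(n) = 1
P(0) × (1.0000 + 0.7368 + 0.1885 + 0.1166 + 0.02436 + 0.01508 + 0.02441) = 1
P(0) × 2.1058 = 1
P(0) = 1/2.1058 = 0.4749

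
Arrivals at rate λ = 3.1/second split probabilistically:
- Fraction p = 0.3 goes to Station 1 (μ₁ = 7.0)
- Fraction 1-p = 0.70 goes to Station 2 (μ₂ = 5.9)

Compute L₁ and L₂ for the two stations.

Effective rates: λ₁ = 3.1×0.3 = 0.93, λ₂ = 3.1×0.70 = 2.17
Station 1: ρ₁ = 0.93/7.0 = 0.13286, L₁ = ρ₁/(1-ρ₁) = 0.13286/(1-0.13286) = 0.1532
Station 2: ρ₂ = 2.17/5.9 = 0.3678, L₂ = ρ₂/(1-ρ₂) = 0.3678/(1-0.3678) = 0.5818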